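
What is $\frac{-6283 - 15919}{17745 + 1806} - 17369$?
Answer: $- \frac{339603521}{19551} \approx -17370.0$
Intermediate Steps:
$\frac{-6283 - 15919}{17745 + 1806} - 17369 = - \frac{22202}{19551} - 17369 = - \frac{339603521}{19551}$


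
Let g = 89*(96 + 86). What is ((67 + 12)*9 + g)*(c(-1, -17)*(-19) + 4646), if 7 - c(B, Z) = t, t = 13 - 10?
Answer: 77274130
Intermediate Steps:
t = 3
g = 16198 (g = 89*182 = 16198)
c(B, Z) = 4 (c(B, Z) = 7 - 1*3 = 7 - 3 = 4)
((67 + 12)*9 + g)*(c(-1, -17)*(-19) + 4646) = ((67 + 12)*9 + 16198)*(4*(-19) + 4646) = (79*9 + 16198)*(-76 + 4646) = (711 + 16198)*4570 = 16909*4570 = 77274130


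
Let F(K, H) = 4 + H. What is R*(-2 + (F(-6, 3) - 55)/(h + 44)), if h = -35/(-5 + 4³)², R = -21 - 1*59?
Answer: 12622560/51043 ≈ 247.29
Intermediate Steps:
R = -80 (R = -21 - 59 = -80)
h = -35/3481 (h = -35/(-5 + 64)² = -35/(59²) = -35/3481 ≈ -0.010055)
R*(-2 + (F(-6, 3) - 55)/(h + 44)) = -80*(-2 + ((4 + 3) - 55)/(-35/3481 + 44)) = -80*(-2 + (7 - 55)/(153129/3481)) = -80*(-2 - 48*3481/153129) = -80*(-2 - 55696/51043) = -80*(-157782/51043) = 12622560/51043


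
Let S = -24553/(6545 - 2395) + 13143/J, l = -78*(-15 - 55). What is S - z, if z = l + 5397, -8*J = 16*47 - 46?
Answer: -16131803159/1464950 ≈ -11012.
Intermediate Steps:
J = -353/4 (J = -(16*47 - 46)/8 = -(752 - 46)/8 = -⅛*706 = -353/4 ≈ -88.250)
l = 5460 (l = -78*(-70) = 5460)
S = -226841009/1464950 (S = -24553/(6545 - 2395) + 13143/(-353/4) = -24553/4150 + 13143*(-4/353) = -24553*1/4150 - 52572/353 = -24553/4150 - 52572/353 = -226841009/1464950 ≈ -154.85)
z = 10857 (z = 5460 + 5397 = 10857)
S - z = -226841009/1464950 - 1*10857 = -226841009/1464950 - 10857 = -16131803159/1464950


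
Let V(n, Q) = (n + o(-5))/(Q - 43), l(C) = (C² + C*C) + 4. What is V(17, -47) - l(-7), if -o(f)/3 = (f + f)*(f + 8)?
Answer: -9287/90 ≈ -103.19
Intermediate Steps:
l(C) = 4 + 2*C² (l(C) = (C² + C²) + 4 = 2*C² + 4 = 4 + 2*C²)
o(f) = -6*f*(8 + f) (o(f) = -3*(f + f)*(f + 8) = -3*2*f*(8 + f) = -6*f*(8 + f))
V(n, Q) = (90 + n)/(-43 + Q) (V(n, Q) = (n - 6*(-5)*(8 - 5))/(Q - 43) = (n - 6*(-5)*3)/(-43 + Q) = (n + 90)/(-43 + Q) = (90 + n)/(-43 + Q))
V(17, -47) - l(-7) = (90 + 17)/(-43 - 47) - (4 + 2*(-7)²) = 107/(-90) - (4 + 2*49) = -1/90*107 - (4 + 98) = -107/90 - 1*102 = -107/90 - 102 = -9287/90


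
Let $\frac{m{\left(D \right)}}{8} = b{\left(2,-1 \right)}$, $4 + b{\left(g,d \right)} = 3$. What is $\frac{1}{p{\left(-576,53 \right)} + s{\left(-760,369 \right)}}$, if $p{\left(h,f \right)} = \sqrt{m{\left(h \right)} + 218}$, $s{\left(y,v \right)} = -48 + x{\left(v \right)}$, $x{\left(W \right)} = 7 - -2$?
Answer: $- \frac{13}{437} - \frac{\sqrt{210}}{1311} \approx -0.040802$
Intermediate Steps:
$x{\left(W \right)} = 9$ ($x{\left(W \right)} = 7 + 2 = 9$)
$b{\left(g,d \right)} = -1$ ($b{\left(g,d \right)} = -4 + 3 = -1$)
$m{\left(D \right)} = -8$ ($m{\left(D \right)} = 8 \left(-1\right) = -8$)
$s{\left(y,v \right)} = -39$ ($s{\left(y,v \right)} = -48 + 9 = -39$)
$p{\left(h,f \right)} = \sqrt{210}$ ($p{\left(h,f \right)} = \sqrt{-8 + 218} = \sqrt{210}$)
$\frac{1}{p{\left(-576,53 \right)} + s{\left(-760,369 \right)}} = \frac{1}{\sqrt{210} - 39} = \frac{1}{-39 + \sqrt{210}}$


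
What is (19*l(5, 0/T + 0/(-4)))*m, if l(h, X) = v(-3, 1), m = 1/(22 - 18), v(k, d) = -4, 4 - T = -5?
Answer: -19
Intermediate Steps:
T = 9 (T = 4 - 1*(-5) = 4 + 5 = 9)
m = ¼ (m = 1/4 = ¼ ≈ 0.25000)
l(h, X) = -4
(19*l(5, 0/T + 0/(-4)))*m = (19*(-4))*(¼) = -76*¼ = -19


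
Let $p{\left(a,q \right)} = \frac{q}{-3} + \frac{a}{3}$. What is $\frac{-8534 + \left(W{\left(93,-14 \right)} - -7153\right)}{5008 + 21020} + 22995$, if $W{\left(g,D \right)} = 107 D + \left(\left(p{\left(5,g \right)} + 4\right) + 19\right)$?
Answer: $\frac{448883231}{19521} \approx 22995.0$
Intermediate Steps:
$p{\left(a,q \right)} = - \frac{q}{3} + \frac{a}{3}$ ($p{\left(a,q \right)} = q \left(- \frac{1}{3}\right) + a \frac{1}{3} = - \frac{q}{3} + \frac{a}{3}$)
$W{\left(g,D \right)} = \frac{74}{3} + 107 D - \frac{g}{3}$ ($W{\left(g,D \right)} = 107 D + \left(\left(\left(- \frac{g}{3} + \frac{1}{3} \cdot 5\right) + 4\right) + 19\right) = 107 D + \left(\left(\left(- \frac{g}{3} + \frac{5}{3}\right) + 4\right) + 19\right) = 107 D + \left(\left(\left(\frac{5}{3} - \frac{g}{3}\right) + 4\right) + 19\right) = 107 D + \left(\left(\frac{17}{3} - \frac{g}{3}\right) + 19\right) = 107 D - \left(- \frac{74}{3} + \frac{g}{3}\right) = \frac{74}{3} + 107 D - \frac{g}{3}$)
$\frac{-8534 + \left(W{\left(93,-14 \right)} - -7153\right)}{5008 + 21020} + 22995 = \frac{-8534 + \left(\left(\frac{74}{3} + 107 \left(-14\right) - 31\right) - -7153\right)}{5008 + 21020} + 22995 = \frac{-8534 + \left(\left(\frac{74}{3} - 1498 - 31\right) + 7153\right)}{26028} + 22995 = \left(-8534 + \left(- \frac{4513}{3} + 7153\right)\right) \frac{1}{26028} + 22995 = \left(-8534 + \frac{16946}{3}\right) \frac{1}{26028} + 22995 = \left(- \frac{8656}{3}\right) \frac{1}{26028} + 22995 = - \frac{2164}{19521} + 22995 = \frac{448883231}{19521}$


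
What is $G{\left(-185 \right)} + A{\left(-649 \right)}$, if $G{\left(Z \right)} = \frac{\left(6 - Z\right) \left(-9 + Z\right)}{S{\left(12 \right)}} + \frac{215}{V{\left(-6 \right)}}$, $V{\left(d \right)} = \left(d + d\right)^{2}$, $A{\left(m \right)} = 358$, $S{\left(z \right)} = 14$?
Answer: $- \frac{2305519}{1008} \approx -2287.2$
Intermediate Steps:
$V{\left(d \right)} = 4 d^{2}$ ($V{\left(d \right)} = \left(2 d\right)^{2} = 4 d^{2}$)
$G{\left(Z \right)} = \frac{215}{144} + \frac{\left(-9 + Z\right) \left(6 - Z\right)}{14}$ ($G{\left(Z \right)} = \frac{\left(6 - Z\right) \left(-9 + Z\right)}{14} + \frac{215}{4 \left(-6\right)^{2}} = \left(-9 + Z\right) \left(6 - Z\right) \frac{1}{14} + \frac{215}{4 \cdot 36} = \frac{\left(-9 + Z\right) \left(6 - Z\right)}{14} + \frac{215}{144} = \frac{215}{144} + \frac{\left(-9 + Z\right) \left(6 - Z\right)}{14}$)
$G{\left(-185 \right)} + A{\left(-649 \right)} = \left(- \frac{2383}{1008} - \frac{\left(-185\right)^{2}}{14} + \frac{15}{14} \left(-185\right)\right) + 358 = \left(- \frac{2383}{1008} - \frac{34225}{14} - \frac{2775}{14}\right) + 358 = - \frac{2666383}{1008} + 358 = - \frac{2305519}{1008}$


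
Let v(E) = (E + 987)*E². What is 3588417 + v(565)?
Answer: 499025617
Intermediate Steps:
v(E) = E²*(987 + E) (v(E) = (987 + E)*E² = E²*(987 + E))
3588417 + v(565) = 3588417 + 565²*(987 + 565) = 3588417 + 319225*1552 = 3588417 + 495437200 = 499025617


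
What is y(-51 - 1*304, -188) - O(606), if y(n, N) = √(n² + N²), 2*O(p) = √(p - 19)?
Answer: √161369 - √587/2 ≈ 389.59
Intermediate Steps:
O(p) = √(-19 + p)/2 (O(p) = √(p - 19)/2 = √(-19 + p)/2)
y(n, N) = √(N² + n²)
y(-51 - 1*304, -188) - O(606) = √((-188)² + (-51 - 1*304)²) - √(-19 + 606)/2 = √(35344 + (-51 - 304)²) - √587/2 = √(35344 + (-355)²) - √587/2 = √(35344 + 126025) - √587/2 = √161369 - √587/2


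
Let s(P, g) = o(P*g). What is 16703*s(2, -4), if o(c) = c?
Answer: -133624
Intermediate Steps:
s(P, g) = P*g
16703*s(2, -4) = 16703*(2*(-4)) = 16703*(-8) = -133624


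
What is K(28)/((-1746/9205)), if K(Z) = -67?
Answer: 616735/1746 ≈ 353.23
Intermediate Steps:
K(28)/((-1746/9205)) = -67/((-1746/9205)) = -67/((-1746*1/9205)) = -67/(-1746/9205) = -67*(-9205/1746) = 616735/1746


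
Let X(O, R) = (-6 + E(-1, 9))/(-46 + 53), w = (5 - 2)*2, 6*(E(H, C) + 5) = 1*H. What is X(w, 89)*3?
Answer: -67/14 ≈ -4.7857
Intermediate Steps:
E(H, C) = -5 + H/6 (E(H, C) = -5 + (1*H)/6 = -5 + H/6)
w = 6 (w = 3*2 = 6)
X(O, R) = -67/42 (X(O, R) = (-6 + (-5 + (⅙)*(-1)))/(-46 + 53) = (-6 + (-5 - ⅙))/7 = (-6 - 31/6)*(⅐) = -67/6*⅐ = -67/42)
X(w, 89)*3 = -67/42*3 = -67/14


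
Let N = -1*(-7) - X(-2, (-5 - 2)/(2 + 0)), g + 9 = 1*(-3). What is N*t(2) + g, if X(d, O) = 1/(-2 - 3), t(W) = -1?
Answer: -96/5 ≈ -19.200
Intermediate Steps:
g = -12 (g = -9 + 1*(-3) = -9 - 3 = -12)
X(d, O) = -1/5 (X(d, O) = 1/(-5) = -1/5)
N = 36/5 (N = -1*(-7) - 1*(-1/5) = 7 + 1/5 = 36/5 ≈ 7.2000)
N*t(2) + g = (36/5)*(-1) - 12 = -36/5 - 12 = -96/5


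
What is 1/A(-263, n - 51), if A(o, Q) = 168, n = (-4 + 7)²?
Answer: 1/168 ≈ 0.0059524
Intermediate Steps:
n = 9 (n = 3² = 9)
1/A(-263, n - 51) = 1/168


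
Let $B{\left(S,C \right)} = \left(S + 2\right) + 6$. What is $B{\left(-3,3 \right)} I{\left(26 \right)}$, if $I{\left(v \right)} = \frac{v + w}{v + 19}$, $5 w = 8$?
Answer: $\frac{46}{15} \approx 3.0667$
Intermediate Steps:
$w = \frac{8}{5}$ ($w = \frac{1}{5} \cdot 8 = \frac{8}{5} \approx 1.6$)
$B{\left(S,C \right)} = 8 + S$ ($B{\left(S,C \right)} = \left(2 + S\right) + 6 = 8 + S$)
$I{\left(v \right)} = \frac{\frac{8}{5} + v}{19 + v}$ ($I{\left(v \right)} = \frac{v + \frac{8}{5}}{v + 19} = \frac{\frac{8}{5} + v}{19 + v}$)
$B{\left(-3,3 \right)} I{\left(26 \right)} = \left(8 - 3\right) \frac{\frac{8}{5} + 26}{19 + 26} = 5 \cdot \frac{1}{45} \cdot \frac{138}{5} = 5 \cdot \frac{46}{75} = \frac{46}{15}$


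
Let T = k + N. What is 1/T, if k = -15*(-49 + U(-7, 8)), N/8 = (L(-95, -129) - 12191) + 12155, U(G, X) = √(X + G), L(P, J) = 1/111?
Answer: 111/47960 ≈ 0.0023144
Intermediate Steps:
L(P, J) = 1/111
U(G, X) = √(G + X)
N = -31960/111 (N = 8*((1/111 - 12191) + 12155) = 8*(-1353200/111 + 12155) = 8*(-3995/111) = -31960/111 ≈ -287.93)
k = 720 (k = -15*(-49 + √(-7 + 8)) = -15*(-49 + √1) = -15*(-49 + 1) = -15*(-48) = 720)
T = 47960/111 (T = 720 - 31960/111 = 47960/111 ≈ 432.07)
1/T = 1/(47960/111) = 111/47960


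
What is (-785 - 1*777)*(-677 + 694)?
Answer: -26554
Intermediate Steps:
(-785 - 1*777)*(-677 + 694) = (-785 - 777)*17 = -1562*17 = -26554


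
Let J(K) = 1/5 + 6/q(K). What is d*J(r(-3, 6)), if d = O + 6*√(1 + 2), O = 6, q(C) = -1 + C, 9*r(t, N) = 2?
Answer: -1578/35 - 1578*√3/35 ≈ -123.18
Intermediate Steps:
r(t, N) = 2/9 (r(t, N) = (⅑)*2 = 2/9)
J(K) = ⅕ + 6/(-1 + K) (J(K) = 1/5 + 6/(-1 + K) = 1*(⅕) + 6/(-1 + K) = ⅕ + 6/(-1 + K))
d = 6 + 6*√3 (d = 6 + 6*√(1 + 2) = 6 + 6*√3 ≈ 16.392)
d*J(r(-3, 6)) = (6 + 6*√3)*((29 + 2/9)/(5*(-1 + 2/9))) = (6 + 6*√3)*((⅕)*(263/9)/(-7/9)) = (6 + 6*√3)*((⅕)*(-9/7)*(263/9)) = (6 + 6*√3)*(-263/35) = -1578/35 - 1578*√3/35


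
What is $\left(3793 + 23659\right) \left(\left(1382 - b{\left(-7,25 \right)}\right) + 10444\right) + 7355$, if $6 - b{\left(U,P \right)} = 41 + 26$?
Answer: $326329279$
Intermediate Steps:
$b{\left(U,P \right)} = -61$ ($b{\left(U,P \right)} = 6 - \left(41 + 26\right) = 6 - 67 = -61$)
$\left(3793 + 23659\right) \left(\left(1382 - b{\left(-7,25 \right)}\right) + 10444\right) + 7355 = \left(3793 + 23659\right) \left(\left(1382 - -61\right) + 10444\right) + 7355 = 27452 \left(\left(1382 + 61\right) + 10444\right) + 7355 = 27452 \left(1443 + 10444\right) + 7355 = 27452 \cdot 11887 + 7355 = 326321924 + 7355 = 326329279$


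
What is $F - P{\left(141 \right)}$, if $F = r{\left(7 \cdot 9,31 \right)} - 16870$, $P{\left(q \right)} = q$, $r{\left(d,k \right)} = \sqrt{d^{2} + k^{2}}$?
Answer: $-17011 + \sqrt{4930} \approx -16941.0$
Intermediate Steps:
$F = -16870 + \sqrt{4930}$ ($F = \sqrt{\left(7 \cdot 9\right)^{2} + 31^{2}} - 16870 = \sqrt{63^{2} + 961} - 16870 = \sqrt{3969 + 961} - 16870 = \sqrt{4930} - 16870 = -16870 + \sqrt{4930} \approx -16800.0$)
$F - P{\left(141 \right)} = \left(-16870 + \sqrt{4930}\right) - 141 = -17011 + \sqrt{4930}$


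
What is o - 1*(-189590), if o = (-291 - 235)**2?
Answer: 466266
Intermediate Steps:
o = 276676 (o = (-526)**2 = 276676)
o - 1*(-189590) = 276676 - 1*(-189590) = 276676 + 189590 = 466266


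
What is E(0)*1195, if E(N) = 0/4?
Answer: 0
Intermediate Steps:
E(N) = 0 (E(N) = 0*(¼) = 0)
E(0)*1195 = 0*1195 = 0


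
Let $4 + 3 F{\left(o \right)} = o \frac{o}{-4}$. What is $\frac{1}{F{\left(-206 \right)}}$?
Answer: $- \frac{3}{10613} \approx -0.00028267$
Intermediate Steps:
$F{\left(o \right)} = - \frac{4}{3} - \frac{o^{2}}{12}$ ($F{\left(o \right)} = - \frac{4}{3} + \frac{o \frac{o}{-4}}{3} = - \frac{4}{3} + \frac{o o \left(- \frac{1}{4}\right)}{3} = - \frac{4}{3} + \frac{o \left(- \frac{o}{4}\right)}{3} = - \frac{4}{3} + \frac{\left(- \frac{1}{4}\right) o^{2}}{3} = - \frac{4}{3} - \frac{o^{2}}{12}$)
$\frac{1}{F{\left(-206 \right)}} = \frac{1}{- \frac{4}{3} - \frac{\left(-206\right)^{2}}{12}} = \frac{1}{- \frac{4}{3} - \frac{10609}{3}} = \frac{1}{- \frac{10613}{3}} = - \frac{3}{10613}$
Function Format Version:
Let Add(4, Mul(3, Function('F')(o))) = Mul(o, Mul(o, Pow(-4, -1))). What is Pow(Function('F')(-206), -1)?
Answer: Rational(-3, 10613) ≈ -0.00028267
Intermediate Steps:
Function('F')(o) = Add(Rational(-4, 3), Mul(Rational(-1, 12), Pow(o, 2))) (Function('F')(o) = Add(Rational(-4, 3), Mul(Rational(1, 3), Mul(o, Mul(o, Pow(-4, -1))))) = Add(Rational(-4, 3), Mul(Rational(1, 3), Mul(o, Mul(o, Rational(-1, 4))))) = Add(Rational(-4, 3), Mul(Rational(1, 3), Mul(o, Mul(Rational(-1, 4), o)))) = Add(Rational(-4, 3), Mul(Rational(1, 3), Mul(Rational(-1, 4), Pow(o, 2)))) = Add(Rational(-4, 3), Mul(Rational(-1, 12), Pow(o, 2))))
Pow(Function('F')(-206), -1) = Pow(Add(Rational(-4, 3), Mul(Rational(-1, 12), Pow(-206, 2))), -1) = Pow(Add(Rational(-4, 3), Mul(Rational(-1, 12), 42436)), -1) = Pow(Add(Rational(-4, 3), Rational(-10609, 3)), -1) = Pow(Rational(-10613, 3), -1) = Rational(-3, 10613)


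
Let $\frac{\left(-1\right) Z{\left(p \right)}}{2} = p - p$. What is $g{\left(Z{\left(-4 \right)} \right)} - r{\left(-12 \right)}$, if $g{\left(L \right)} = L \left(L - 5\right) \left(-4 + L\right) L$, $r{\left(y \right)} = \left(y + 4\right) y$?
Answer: $-96$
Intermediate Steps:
$Z{\left(p \right)} = 0$ ($Z{\left(p \right)} = - 2 \left(p - p\right) = \left(-2\right) 0 = 0$)
$r{\left(y \right)} = y \left(4 + y\right)$ ($r{\left(y \right)} = \left(4 + y\right) y = y \left(4 + y\right)$)
$g{\left(L \right)} = L^{2} \left(-5 + L\right) \left(-4 + L\right)$ ($g{\left(L \right)} = L \left(-5 + L\right) \left(-4 + L\right) L = L L \left(-5 + L\right) \left(-4 + L\right) = L^{2} \left(-5 + L\right) \left(-4 + L\right)$)
$g{\left(Z{\left(-4 \right)} \right)} - r{\left(-12 \right)} = 0^{2} \left(20 + 0^{2} - 0\right) - - 12 \left(4 - 12\right) = 0 \left(20 + 0 + 0\right) - \left(-12\right) \left(-8\right) = 0 \cdot 20 - 96 = 0 - 96 = -96$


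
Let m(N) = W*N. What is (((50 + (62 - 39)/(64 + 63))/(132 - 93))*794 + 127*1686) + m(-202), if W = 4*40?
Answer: 905525468/4953 ≈ 1.8282e+5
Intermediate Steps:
W = 160
m(N) = 160*N
(((50 + (62 - 39)/(64 + 63))/(132 - 93))*794 + 127*1686) + m(-202) = (((50 + (62 - 39)/(64 + 63))/(132 - 93))*794 + 127*1686) + 160*(-202) = (((50 + 23/127)/39)*794 + 214122) - 32320 = (((50 + 23*(1/127))*(1/39))*794 + 214122) - 32320 = (((50 + 23/127)*(1/39))*794 + 214122) - 32320 = (((6373/127)*(1/39))*794 + 214122) - 32320 = ((6373/4953)*794 + 214122) - 32320 = (5060162/4953 + 214122) - 32320 = 1065606428/4953 - 32320 = 905525468/4953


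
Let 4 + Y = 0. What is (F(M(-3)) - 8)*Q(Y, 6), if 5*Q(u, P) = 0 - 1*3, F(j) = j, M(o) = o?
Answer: 33/5 ≈ 6.6000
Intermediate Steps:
Y = -4 (Y = -4 + 0 = -4)
Q(u, P) = -⅗ (Q(u, P) = (0 - 1*3)/5 = (0 - 3)/5 = (⅕)*(-3) = -⅗)
(F(M(-3)) - 8)*Q(Y, 6) = (-3 - 8)*(-⅗) = -11*(-⅗) = 33/5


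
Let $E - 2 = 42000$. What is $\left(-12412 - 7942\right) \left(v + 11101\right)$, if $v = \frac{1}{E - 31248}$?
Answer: $- \frac{1214931837435}{5377} \approx -2.2595 \cdot 10^{8}$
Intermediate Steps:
$E = 42002$ ($E = 2 + 42000 = 42002$)
$v = \frac{1}{10754}$ ($v = \frac{1}{42002 - 31248} = \frac{1}{10754} \approx 9.2989 \cdot 10^{-5}$)
$\left(-12412 - 7942\right) \left(v + 11101\right) = \left(-12412 - 7942\right) \left(\frac{1}{10754} + 11101\right) = \left(-20354\right) \frac{119380155}{10754} = - \frac{1214931837435}{5377}$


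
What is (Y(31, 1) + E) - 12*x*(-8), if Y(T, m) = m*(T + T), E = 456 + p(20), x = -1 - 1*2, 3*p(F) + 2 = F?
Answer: 236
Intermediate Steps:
p(F) = -2/3 + F/3
x = -3 (x = -1 - 2 = -3)
E = 462 (E = 456 + (-2/3 + (1/3)*20) = 456 + (-2/3 + 20/3) = 456 + 6 = 462)
Y(T, m) = 2*T*m (Y(T, m) = m*(2*T) = 2*T*m)
(Y(31, 1) + E) - 12*x*(-8) = (2*31*1 + 462) - 12*(-3)*(-8) = (62 + 462) + 36*(-8) = 524 - 288 = 236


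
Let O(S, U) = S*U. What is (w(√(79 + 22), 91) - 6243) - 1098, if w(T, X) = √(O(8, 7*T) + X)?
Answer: -7341 + √(91 + 56*√101) ≈ -7315.4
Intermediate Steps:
w(T, X) = √(X + 56*T) (w(T, X) = √(8*(7*T) + X) = √(56*T + X) = √(X + 56*T))
(w(√(79 + 22), 91) - 6243) - 1098 = (√(91 + 56*√(79 + 22)) - 6243) - 1098 = (√(91 + 56*√101) - 6243) - 1098 = (-6243 + √(91 + 56*√101)) - 1098 = -7341 + √(91 + 56*√101)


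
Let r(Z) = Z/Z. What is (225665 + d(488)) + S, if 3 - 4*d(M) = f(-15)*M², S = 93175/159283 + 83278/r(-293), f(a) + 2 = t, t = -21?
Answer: 1069281009321/637132 ≈ 1.6783e+6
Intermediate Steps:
r(Z) = 1
f(a) = -23 (f(a) = -2 - 21 = -23)
S = 13264862849/159283 (S = 93175/159283 + 83278/1 = 93175*(1/159283) + 83278*1 = 93175/159283 + 83278 = 13264862849/159283 ≈ 83279.)
d(M) = ¾ + 23*M²/4 (d(M) = ¾ - (-23)*M²/4 = ¾ + 23*M²/4)
(225665 + d(488)) + S = (225665 + (¾ + (23/4)*488²)) + 13264862849/159283 = (225665 + (¾ + (23/4)*238144)) + 13264862849/159283 = (225665 + (¾ + 1369328)) + 13264862849/159283 = (225665 + 5477315/4) + 13264862849/159283 = 6379975/4 + 13264862849/159283 = 1069281009321/637132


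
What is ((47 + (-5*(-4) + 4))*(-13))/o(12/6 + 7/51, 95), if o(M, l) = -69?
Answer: 923/69 ≈ 13.377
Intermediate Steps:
((47 + (-5*(-4) + 4))*(-13))/o(12/6 + 7/51, 95) = ((47 + (-5*(-4) + 4))*(-13))/(-69) = ((47 + (20 + 4))*(-13))*(-1/69) = ((47 + 24)*(-13))*(-1/69) = (71*(-13))*(-1/69) = -923*(-1/69) = 923/69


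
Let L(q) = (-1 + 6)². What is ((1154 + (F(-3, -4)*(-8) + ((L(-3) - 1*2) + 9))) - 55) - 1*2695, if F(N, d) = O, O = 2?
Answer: -1580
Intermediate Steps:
L(q) = 25 (L(q) = 5² = 25)
F(N, d) = 2
((1154 + (F(-3, -4)*(-8) + ((L(-3) - 1*2) + 9))) - 55) - 1*2695 = ((1154 + (2*(-8) + ((25 - 1*2) + 9))) - 55) - 1*2695 = ((1154 + (-16 + ((25 - 2) + 9))) - 55) - 2695 = ((1154 + (-16 + (23 + 9))) - 55) - 2695 = ((1154 + (-16 + 32)) - 55) - 2695 = ((1154 + 16) - 55) - 2695 = (1170 - 55) - 2695 = 1115 - 2695 = -1580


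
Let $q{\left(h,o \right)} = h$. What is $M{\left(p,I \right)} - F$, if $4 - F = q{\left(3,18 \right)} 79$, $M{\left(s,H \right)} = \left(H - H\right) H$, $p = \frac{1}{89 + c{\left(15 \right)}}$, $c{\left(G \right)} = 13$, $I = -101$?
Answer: $233$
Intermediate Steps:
$p = \frac{1}{102}$ ($p = \frac{1}{89 + 13} = \frac{1}{102} \approx 0.0098039$)
$M{\left(s,H \right)} = 0$ ($M{\left(s,H \right)} = 0 H = 0$)
$F = -233$ ($F = 4 - 3 \cdot 79 = 4 - 237 = -233$)
$M{\left(p,I \right)} - F = 0 - -233 = 0 + 233 = 233$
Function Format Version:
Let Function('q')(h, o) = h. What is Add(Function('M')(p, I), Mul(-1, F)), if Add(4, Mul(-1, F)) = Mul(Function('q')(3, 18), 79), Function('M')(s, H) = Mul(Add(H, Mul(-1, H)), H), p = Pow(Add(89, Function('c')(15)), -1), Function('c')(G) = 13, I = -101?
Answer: 233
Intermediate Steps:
p = Rational(1, 102) (p = Pow(Add(89, 13), -1) = Pow(102, -1) = Rational(1, 102) ≈ 0.0098039)
Function('M')(s, H) = 0 (Function('M')(s, H) = Mul(0, H) = 0)
F = -233 (F = Add(4, Mul(-1, Mul(3, 79))) = Add(4, Mul(-1, 237)) = Add(4, -237) = -233)
Add(Function('M')(p, I), Mul(-1, F)) = Add(0, Mul(-1, -233)) = Add(0, 233) = 233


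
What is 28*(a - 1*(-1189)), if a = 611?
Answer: 50400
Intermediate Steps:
28*(a - 1*(-1189)) = 28*(611 - 1*(-1189)) = 28*(611 + 1189) = 28*1800 = 50400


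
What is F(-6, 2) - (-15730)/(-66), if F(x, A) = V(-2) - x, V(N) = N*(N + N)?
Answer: -673/3 ≈ -224.33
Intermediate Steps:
V(N) = 2*N² (V(N) = N*(2*N) = 2*N²)
F(x, A) = 8 - x (F(x, A) = 2*(-2)² - x = 2*4 - x = 8 - x)
F(-6, 2) - (-15730)/(-66) = (8 - 1*(-6)) - (-15730)/(-66) = (8 + 6) - (-15730)*(-1)/66 = 14 - 110*13/6 = 14 - 715/3 = -673/3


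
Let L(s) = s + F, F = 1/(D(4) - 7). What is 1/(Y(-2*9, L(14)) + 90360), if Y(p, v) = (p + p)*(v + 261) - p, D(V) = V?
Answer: 1/80490 ≈ 1.2424e-5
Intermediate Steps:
F = -⅓ (F = 1/(4 - 7) = 1/(-3) = -⅓ ≈ -0.33333)
L(s) = -⅓ + s (L(s) = s - ⅓ = -⅓ + s)
Y(p, v) = -p + 2*p*(261 + v) (Y(p, v) = (2*p)*(261 + v) - p = 2*p*(261 + v) - p = -p + 2*p*(261 + v))
1/(Y(-2*9, L(14)) + 90360) = 1/((-2*9)*(521 + 2*(-⅓ + 14)) + 90360) = 1/(-18*(521 + 2*(41/3)) + 90360) = 1/(-18*(521 + 82/3) + 90360) = 1/(-18*1645/3 + 90360) = 1/(-9870 + 90360) = 1/80490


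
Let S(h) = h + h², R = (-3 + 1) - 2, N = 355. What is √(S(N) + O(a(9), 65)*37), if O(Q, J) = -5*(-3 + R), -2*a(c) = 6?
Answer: 5*√5107 ≈ 357.32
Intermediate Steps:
a(c) = -3 (a(c) = -½*6 = -3)
R = -4 (R = -2 - 2 = -4)
O(Q, J) = 35 (O(Q, J) = -5*(-3 - 4) = -5*(-7) = 35)
√(S(N) + O(a(9), 65)*37) = √(355*(1 + 355) + 35*37) = √(355*356 + 1295) = √(126380 + 1295) = √127675 = 5*√5107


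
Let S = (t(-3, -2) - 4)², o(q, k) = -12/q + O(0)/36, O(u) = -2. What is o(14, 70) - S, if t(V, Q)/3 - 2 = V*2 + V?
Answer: -78865/126 ≈ -625.91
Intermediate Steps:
t(V, Q) = 6 + 9*V (t(V, Q) = 6 + 3*(V*2 + V) = 6 + 3*(2*V + V) = 6 + 3*(3*V) = 6 + 9*V)
o(q, k) = -1/18 - 12/q (o(q, k) = -12/q - 2/36 = -12/q - 2*1/36 = -12/q - 1/18 = -1/18 - 12/q)
S = 625 (S = ((6 + 9*(-3)) - 4)² = ((6 - 27) - 4)² = (-21 - 4)² = (-25)² = 625)
o(14, 70) - S = (1/18)*(-216 - 1*14)/14 - 1*625 = (1/18)*(1/14)*(-216 - 14) - 625 = (1/18)*(1/14)*(-230) - 625 = -115/126 - 625 = -78865/126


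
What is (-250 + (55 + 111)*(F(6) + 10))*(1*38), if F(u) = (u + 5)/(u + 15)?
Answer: 1194568/21 ≈ 56884.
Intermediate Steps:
F(u) = (5 + u)/(15 + u)
(-250 + (55 + 111)*(F(6) + 10))*(1*38) = (-250 + (55 + 111)*((5 + 6)/(15 + 6) + 10))*(1*38) = (-250 + 166*(11/21 + 10))*38 = (-250 + 166*(221/21))*38 = (-250 + 36686/21)*38 = (31436/21)*38 = 1194568/21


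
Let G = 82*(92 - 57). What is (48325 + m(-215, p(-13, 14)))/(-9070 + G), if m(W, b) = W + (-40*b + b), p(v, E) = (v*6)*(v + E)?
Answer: -6394/775 ≈ -8.2503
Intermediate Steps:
p(v, E) = 6*v*(E + v) (p(v, E) = (6*v)*(E + v) = 6*v*(E + v))
m(W, b) = W - 39*b
G = 2870 (G = 82*35 = 2870)
(48325 + m(-215, p(-13, 14)))/(-9070 + G) = (48325 + (-215 - 234*(-13)*(14 - 13)))/(-9070 + 2870) = (48325 + (-215 - 234*(-13)))/(-6200) = (48325 + (-215 - 39*(-78)))*(-1/6200) = (48325 + (-215 + 3042))*(-1/6200) = (48325 + 2827)*(-1/6200) = 51152*(-1/6200) = -6394/775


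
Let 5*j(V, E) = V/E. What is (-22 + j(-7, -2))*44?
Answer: -4686/5 ≈ -937.20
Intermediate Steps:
j(V, E) = V/(5*E) (j(V, E) = (V/E)/5 = V/(5*E))
(-22 + j(-7, -2))*44 = (-22 + (⅕)*(-7)/(-2))*44 = (-22 + (⅕)*(-7)*(-½))*44 = (-22 + 7/10)*44 = -213/10*44 = -4686/5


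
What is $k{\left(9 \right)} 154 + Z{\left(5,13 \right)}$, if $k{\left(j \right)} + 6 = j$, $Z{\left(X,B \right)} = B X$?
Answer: $527$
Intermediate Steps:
$k{\left(j \right)} = -6 + j$
$k{\left(9 \right)} 154 + Z{\left(5,13 \right)} = \left(-6 + 9\right) 154 + 13 \cdot 5 = 3 \cdot 154 + 65 = 462 + 65 = 527$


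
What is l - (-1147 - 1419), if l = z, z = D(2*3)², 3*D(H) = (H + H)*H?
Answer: 3142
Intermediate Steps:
D(H) = 2*H²/3 (D(H) = ((H + H)*H)/3 = ((2*H)*H)/3 = (2*H²)/3 = 2*H²/3)
z = 576 (z = (2*(2*3)²/3)² = ((⅔)*6²)² = ((⅔)*36)² = 24² = 576)
l = 576
l - (-1147 - 1419) = 576 - (-1147 - 1419) = 576 - 1*(-2566) = 576 + 2566 = 3142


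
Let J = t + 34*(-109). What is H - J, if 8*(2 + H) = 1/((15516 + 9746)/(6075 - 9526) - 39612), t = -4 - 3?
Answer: 238772330533/64341776 ≈ 3711.0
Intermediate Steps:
t = -7
H = -128683755/64341776 (H = -2 + 1/(8*((15516 + 9746)/(6075 - 9526) - 39612)) = -2 + 1/(8*(25262/(-3451) - 39612)) = -2 + 1/(8*(25262*(-1/3451) - 39612)) = -2 + 1/(8*(-1486/203 - 39612)) = -2 + 1/(8*(-8042722/203)) = -2 + (⅛)*(-203/8042722) = -2 - 203/64341776 = -128683755/64341776 ≈ -2.0000)
J = -3713 (J = -7 + 34*(-109) = -7 - 3706 = -3713)
H - J = -128683755/64341776 - 1*(-3713) = -128683755/64341776 + 3713 = 238772330533/64341776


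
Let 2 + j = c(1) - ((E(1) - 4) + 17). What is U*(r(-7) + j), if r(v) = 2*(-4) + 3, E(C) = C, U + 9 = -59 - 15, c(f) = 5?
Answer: 1328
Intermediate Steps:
U = -83 (U = -9 + (-59 - 15) = -9 - 74 = -83)
r(v) = -5 (r(v) = -8 + 3 = -5)
j = -11 (j = -2 + (5 - ((1 - 4) + 17)) = -2 + (5 - (-3 + 17)) = -2 + (5 - 1*14) = -2 + (5 - 14) = -2 - 9 = -11)
U*(r(-7) + j) = -83*(-5 - 11) = -83*(-16) = 1328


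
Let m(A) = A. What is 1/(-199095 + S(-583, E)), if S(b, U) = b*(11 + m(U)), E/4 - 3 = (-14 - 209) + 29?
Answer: 1/239904 ≈ 4.1683e-6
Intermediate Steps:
E = -764 (E = 12 + 4*((-14 - 209) + 29) = 12 + 4*(-223 + 29) = 12 + 4*(-194) = 12 - 776 = -764)
S(b, U) = b*(11 + U)
1/(-199095 + S(-583, E)) = 1/(-199095 - 583*(11 - 764)) = 1/(-199095 - 583*(-753)) = 1/(-199095 + 438999) = 1/239904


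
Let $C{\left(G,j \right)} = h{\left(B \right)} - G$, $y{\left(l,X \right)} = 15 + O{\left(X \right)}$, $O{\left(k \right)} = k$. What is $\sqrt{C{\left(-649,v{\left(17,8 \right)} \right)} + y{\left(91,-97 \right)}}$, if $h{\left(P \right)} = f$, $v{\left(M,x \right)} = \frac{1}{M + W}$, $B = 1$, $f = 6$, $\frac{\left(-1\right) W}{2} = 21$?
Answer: $\sqrt{573} \approx 23.937$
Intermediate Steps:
$W = -42$ ($W = \left(-2\right) 21 = -42$)
$v{\left(M,x \right)} = \frac{1}{-42 + M}$ ($v{\left(M,x \right)} = \frac{1}{M - 42} = \frac{1}{-42 + M}$)
$h{\left(P \right)} = 6$
$y{\left(l,X \right)} = 15 + X$
$C{\left(G,j \right)} = 6 - G$
$\sqrt{C{\left(-649,v{\left(17,8 \right)} \right)} + y{\left(91,-97 \right)}} = \sqrt{\left(6 - -649\right) + \left(15 - 97\right)} = \sqrt{\left(6 + 649\right) - 82} = \sqrt{655 - 82} = \sqrt{573}$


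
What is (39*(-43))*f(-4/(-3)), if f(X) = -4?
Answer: 6708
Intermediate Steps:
(39*(-43))*f(-4/(-3)) = (39*(-43))*(-4) = -1677*(-4) = 6708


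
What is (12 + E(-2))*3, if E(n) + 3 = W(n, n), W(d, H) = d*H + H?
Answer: 33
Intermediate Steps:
W(d, H) = H + H*d (W(d, H) = H*d + H = H + H*d)
E(n) = -3 + n*(1 + n)
(12 + E(-2))*3 = (12 + (-3 - 2*(1 - 2)))*3 = (12 + (-3 - 2*(-1)))*3 = (12 + (-3 + 2))*3 = (12 - 1)*3 = 11*3 = 33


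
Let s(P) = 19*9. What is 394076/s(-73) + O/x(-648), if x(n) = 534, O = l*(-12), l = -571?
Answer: 35268046/15219 ≈ 2317.4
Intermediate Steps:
O = 6852 (O = -571*(-12) = 6852)
s(P) = 171
394076/s(-73) + O/x(-648) = 394076/171 + 6852/534 = 394076*(1/171) + 6852*(1/534) = 394076/171 + 1142/89 = 35268046/15219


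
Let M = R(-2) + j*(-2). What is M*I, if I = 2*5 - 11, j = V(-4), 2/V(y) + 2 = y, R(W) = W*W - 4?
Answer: -⅔ ≈ -0.66667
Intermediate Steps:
R(W) = -4 + W² (R(W) = W² - 4 = -4 + W²)
V(y) = 2/(-2 + y)
j = -⅓ (j = 2/(-2 - 4) = 2/(-6) = 2*(-⅙) = -⅓ ≈ -0.33333)
I = -1 (I = 10 - 11 = -1)
M = ⅔ (M = (-4 + (-2)²) - ⅓*(-2) = (-4 + 4) + ⅔ = 0 + ⅔ = ⅔ ≈ 0.66667)
M*I = (⅔)*(-1) = -⅔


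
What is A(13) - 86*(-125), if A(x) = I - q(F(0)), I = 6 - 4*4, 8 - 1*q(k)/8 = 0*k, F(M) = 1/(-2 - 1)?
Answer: 10676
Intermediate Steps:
F(M) = -⅓ (F(M) = 1/(-3) = -⅓)
q(k) = 64 (q(k) = 64 - 0*k = 64 - 8*0 = 64 + 0 = 64)
I = -10 (I = 6 - 16 = -10)
A(x) = -74 (A(x) = -10 - 1*64 = -10 - 64 = -74)
A(13) - 86*(-125) = -74 - 86*(-125) = -74 + 10750 = 10676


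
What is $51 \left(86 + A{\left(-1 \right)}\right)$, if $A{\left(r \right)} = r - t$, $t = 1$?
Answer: $4284$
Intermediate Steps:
$A{\left(r \right)} = -1 + r$ ($A{\left(r \right)} = r - 1 = -1 + r$)
$51 \left(86 + A{\left(-1 \right)}\right) = 51 \left(86 - 2\right) = 51 \cdot 84 = 4284$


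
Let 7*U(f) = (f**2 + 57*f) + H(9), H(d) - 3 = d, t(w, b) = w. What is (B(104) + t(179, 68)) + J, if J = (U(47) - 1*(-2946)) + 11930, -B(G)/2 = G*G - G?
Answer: -5669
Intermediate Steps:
H(d) = 3 + d
U(f) = 12/7 + f**2/7 + 57*f/7 (U(f) = ((f**2 + 57*f) + (3 + 9))/7 = ((f**2 + 57*f) + 12)/7 = (12 + f**2 + 57*f)/7 = 12/7 + f**2/7 + 57*f/7)
B(G) = -2*G**2 + 2*G (B(G) = -2*(G*G - G) = -2*(G**2 - G) = -2*G**2 + 2*G)
J = 15576 (J = ((12/7 + (1/7)*47**2 + (57/7)*47) - 1*(-2946)) + 11930 = ((12/7 + (1/7)*2209 + 2679/7) + 2946) + 11930 = ((12/7 + 2209/7 + 2679/7) + 2946) + 11930 = (700 + 2946) + 11930 = 3646 + 11930 = 15576)
(B(104) + t(179, 68)) + J = (2*104*(1 - 1*104) + 179) + 15576 = (2*104*(1 - 104) + 179) + 15576 = (2*104*(-103) + 179) + 15576 = (-21424 + 179) + 15576 = -21245 + 15576 = -5669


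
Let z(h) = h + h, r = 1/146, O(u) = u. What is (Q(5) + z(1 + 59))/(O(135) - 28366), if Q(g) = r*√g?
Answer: -120/28231 - √5/4121726 ≈ -0.0042512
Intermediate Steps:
r = 1/146 ≈ 0.0068493
Q(g) = √g/146
z(h) = 2*h
(Q(5) + z(1 + 59))/(O(135) - 28366) = (√5/146 + 2*(1 + 59))/(135 - 28366) = (√5/146 + 2*60)/(-28231) = (√5/146 + 120)*(-1/28231) = (120 + √5/146)*(-1/28231) = -120/28231 - √5/4121726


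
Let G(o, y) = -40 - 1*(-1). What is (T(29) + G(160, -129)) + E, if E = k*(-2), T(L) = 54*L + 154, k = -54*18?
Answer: 3625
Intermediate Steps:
G(o, y) = -39 (G(o, y) = -40 + 1 = -39)
k = -972
T(L) = 154 + 54*L
E = 1944 (E = -972*(-2) = 1944)
(T(29) + G(160, -129)) + E = ((154 + 54*29) - 39) + 1944 = ((154 + 1566) - 39) + 1944 = (1720 - 39) + 1944 = 1681 + 1944 = 3625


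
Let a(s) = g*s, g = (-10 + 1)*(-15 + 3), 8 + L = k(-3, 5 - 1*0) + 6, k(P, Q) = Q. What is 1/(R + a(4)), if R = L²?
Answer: 1/441 ≈ 0.0022676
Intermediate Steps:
L = 3 (L = -8 + ((5 - 1*0) + 6) = -8 + ((5 + 0) + 6) = -8 + (5 + 6) = -8 + 11 = 3)
R = 9 (R = 3² = 9)
g = 108 (g = -9*(-12) = 108)
a(s) = 108*s
1/(R + a(4)) = 1/(9 + 108*4) = 1/(9 + 432) = 1/441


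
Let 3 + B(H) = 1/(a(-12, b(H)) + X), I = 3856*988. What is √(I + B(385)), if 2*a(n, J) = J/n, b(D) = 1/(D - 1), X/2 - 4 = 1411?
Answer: √52887777582140682061/3725897 ≈ 1951.9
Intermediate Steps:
X = 2830 (X = 8 + 2*1411 = 8 + 2822 = 2830)
I = 3809728
b(D) = 1/(-1 + D)
a(n, J) = J/(2*n) (a(n, J) = (J/n)/2 = J/(2*n))
B(H) = -3 + 1/(2830 - 1/(24*(-1 + H))) (B(H) = -3 + 1/((½)/((-1 + H)*(-12)) + 2830) = -3 + 1/((½)*(-1/12)/(-1 + H) + 2830) = -3 + 1/(-1/(24*(-1 + H)) + 2830) = -3 + 1/(2830 - 1/(24*(-1 + H))))
√(I + B(385)) = √(3809728 + 3*(67913 - 67912*385)/(-67921 + 67920*385)) = √(3809728 + 3*(67913 - 26146120)/(-67921 + 26149200)) = √(3809728 + 3*(-26078207)/26081279) = √(3809728 + 3*(1/26081279)*(-26078207)) = √(3809728 - 78234621/26081279) = √(99362500647491/26081279) = √52887777582140682061/3725897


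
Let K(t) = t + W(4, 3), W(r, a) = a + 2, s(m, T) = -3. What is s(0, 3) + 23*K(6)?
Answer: 250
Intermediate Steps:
W(r, a) = 2 + a
K(t) = 5 + t (K(t) = t + (2 + 3) = t + 5 = 5 + t)
s(0, 3) + 23*K(6) = -3 + 23*(5 + 6) = -3 + 23*11 = -3 + 253 = 250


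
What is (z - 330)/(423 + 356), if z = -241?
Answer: -571/779 ≈ -0.73299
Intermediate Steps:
(z - 330)/(423 + 356) = (-241 - 330)/(423 + 356) = -571/779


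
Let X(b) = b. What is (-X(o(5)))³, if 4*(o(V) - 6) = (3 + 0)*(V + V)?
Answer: -19683/8 ≈ -2460.4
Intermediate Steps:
o(V) = 6 + 3*V/2 (o(V) = 6 + ((3 + 0)*(V + V))/4 = 6 + (3*(2*V))/4 = 6 + (6*V)/4 = 6 + 3*V/2)
(-X(o(5)))³ = (-(6 + (3/2)*5))³ = (-(6 + 15/2))³ = (-1*27/2)³ = (-27/2)³ = -19683/8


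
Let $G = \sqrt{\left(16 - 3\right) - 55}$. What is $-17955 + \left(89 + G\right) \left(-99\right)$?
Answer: $-26766 - 99 i \sqrt{42} \approx -26766.0 - 641.59 i$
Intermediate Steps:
$G = i \sqrt{42}$ ($G = \sqrt{13 - 55} = \sqrt{-42} = i \sqrt{42} \approx 6.4807 i$)
$-17955 + \left(89 + G\right) \left(-99\right) = -17955 + \left(89 + i \sqrt{42}\right) \left(-99\right) = -17955 - \left(8811 + 99 i \sqrt{42}\right) = -26766 - 99 i \sqrt{42}$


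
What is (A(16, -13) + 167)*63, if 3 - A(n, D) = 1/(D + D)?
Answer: 278523/26 ≈ 10712.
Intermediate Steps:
A(n, D) = 3 - 1/(2*D) (A(n, D) = 3 - 1/(D + D) = 3 - 1/(2*D))
(A(16, -13) + 167)*63 = ((3 - 1/2/(-13)) + 167)*63 = ((3 - 1/2*(-1/13)) + 167)*63 = ((3 + 1/26) + 167)*63 = (79/26 + 167)*63 = (4421/26)*63 = 278523/26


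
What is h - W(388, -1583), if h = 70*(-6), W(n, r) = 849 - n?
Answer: -881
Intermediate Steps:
h = -420
h - W(388, -1583) = -420 - (849 - 1*388) = -420 - (849 - 388) = -420 - 1*461 = -420 - 461 = -881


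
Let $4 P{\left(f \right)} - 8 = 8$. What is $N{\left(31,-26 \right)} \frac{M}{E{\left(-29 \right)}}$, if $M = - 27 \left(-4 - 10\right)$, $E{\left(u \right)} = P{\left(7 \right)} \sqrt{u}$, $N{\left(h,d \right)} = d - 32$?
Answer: $189 i \sqrt{29} \approx 1017.8 i$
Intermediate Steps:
$P{\left(f \right)} = 4$ ($P{\left(f \right)} = 2 + \frac{1}{4} \cdot 8 = 2 + 2 = 4$)
$N{\left(h,d \right)} = -32 + d$
$E{\left(u \right)} = 4 \sqrt{u}$
$M = 378$ ($M = \left(-27\right) \left(-14\right) = 378$)
$N{\left(31,-26 \right)} \frac{M}{E{\left(-29 \right)}} = \left(-32 - 26\right) \frac{378}{4 \sqrt{-29}} = - 58 \frac{378}{4 i \sqrt{29}} = - 58 \cdot 378 \left(- \frac{i \sqrt{29}}{116}\right) = - 58 \left(- \frac{189 i \sqrt{29}}{58}\right) = 189 i \sqrt{29}$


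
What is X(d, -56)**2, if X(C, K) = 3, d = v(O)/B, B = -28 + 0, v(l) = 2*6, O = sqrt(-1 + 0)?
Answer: 9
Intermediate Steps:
O = I (O = sqrt(-1) = I ≈ 1.0*I)
v(l) = 12
B = -28
d = -3/7 (d = 12/(-28) = 12*(-1/28) = -3/7 ≈ -0.42857)
X(d, -56)**2 = 3**2 = 9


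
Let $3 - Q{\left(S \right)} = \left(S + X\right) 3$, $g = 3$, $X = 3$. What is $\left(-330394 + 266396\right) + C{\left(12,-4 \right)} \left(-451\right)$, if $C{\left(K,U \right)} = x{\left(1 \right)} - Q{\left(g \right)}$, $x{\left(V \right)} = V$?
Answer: $-71214$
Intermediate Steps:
$Q{\left(S \right)} = -6 - 3 S$ ($Q{\left(S \right)} = 3 - \left(S + 3\right) 3 = 3 - \left(3 + S\right) 3 = 3 - \left(9 + 3 S\right) = -6 - 3 S$)
$C{\left(K,U \right)} = 16$ ($C{\left(K,U \right)} = 1 - \left(-6 - 9\right) = 1 - -15 = 1 + 15 = 16$)
$\left(-330394 + 266396\right) + C{\left(12,-4 \right)} \left(-451\right) = \left(-330394 + 266396\right) + 16 \left(-451\right) = -63998 - 7216 = -71214$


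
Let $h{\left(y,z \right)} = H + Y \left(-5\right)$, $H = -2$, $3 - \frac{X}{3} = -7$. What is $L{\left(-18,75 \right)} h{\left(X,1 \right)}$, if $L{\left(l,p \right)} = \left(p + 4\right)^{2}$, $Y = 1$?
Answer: $-43687$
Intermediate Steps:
$X = 30$ ($X = 9 - -21 = 9 + 21 = 30$)
$L{\left(l,p \right)} = \left(4 + p\right)^{2}$
$h{\left(y,z \right)} = -7$ ($h{\left(y,z \right)} = -2 + 1 \left(-5\right) = -2 - 5 = -7$)
$L{\left(-18,75 \right)} h{\left(X,1 \right)} = \left(4 + 75\right)^{2} \left(-7\right) = 79^{2} \left(-7\right) = 6241 \left(-7\right) = -43687$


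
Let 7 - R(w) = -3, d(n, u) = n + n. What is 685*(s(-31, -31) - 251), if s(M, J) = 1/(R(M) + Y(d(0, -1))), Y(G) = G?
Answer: -343733/2 ≈ -1.7187e+5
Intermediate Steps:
d(n, u) = 2*n
R(w) = 10 (R(w) = 7 - 1*(-3) = 7 + 3 = 10)
s(M, J) = ⅒ (s(M, J) = 1/(10 + 2*0) = 1/(10 + 0) = 1/10 = ⅒)
685*(s(-31, -31) - 251) = 685*(⅒ - 251) = 685*(-2509/10) = -343733/2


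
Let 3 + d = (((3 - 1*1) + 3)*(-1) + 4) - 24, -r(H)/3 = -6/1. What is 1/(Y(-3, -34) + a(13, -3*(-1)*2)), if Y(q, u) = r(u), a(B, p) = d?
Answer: -⅒ ≈ -0.10000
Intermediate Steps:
r(H) = 18 (r(H) = -(-18)/1 = -(-18) = -3*(-6) = 18)
d = -28 (d = -3 + ((((3 - 1*1) + 3)*(-1) + 4) - 24) = -3 + ((((3 - 1) + 3)*(-1) + 4) - 24) = -3 + (((2 + 3)*(-1) + 4) - 24) = -3 + ((5*(-1) + 4) - 24) = -3 + ((-5 + 4) - 24) = -3 + (-1 - 24) = -3 - 25 = -28)
a(B, p) = -28
Y(q, u) = 18
1/(Y(-3, -34) + a(13, -3*(-1)*2)) = 1/(18 - 28) = 1/(-10) = -⅒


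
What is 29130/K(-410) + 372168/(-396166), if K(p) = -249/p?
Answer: 788572786328/16440889 ≈ 47964.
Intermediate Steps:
29130/K(-410) + 372168/(-396166) = 29130/((-249/(-410))) + 372168/(-396166) = 29130/((-249*(-1/410))) + 372168*(-1/396166) = 29130/(249/410) - 186084/198083 = 29130*(410/249) - 186084/198083 = 3981100/83 - 186084/198083 = 788572786328/16440889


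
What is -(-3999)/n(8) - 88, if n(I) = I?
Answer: 3295/8 ≈ 411.88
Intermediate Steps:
-(-3999)/n(8) - 88 = -(-3999)/8 - 88 = -129*(-31/8) - 88 = 3999/8 - 88 = 3295/8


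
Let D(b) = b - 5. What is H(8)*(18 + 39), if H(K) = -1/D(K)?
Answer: -19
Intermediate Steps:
D(b) = -5 + b
H(K) = -1/(-5 + K)
H(8)*(18 + 39) = (-1/(-5 + 8))*(18 + 39) = -1/3*57 = -19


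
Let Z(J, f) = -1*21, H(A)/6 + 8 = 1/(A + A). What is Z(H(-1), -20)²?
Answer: 441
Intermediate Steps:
H(A) = -48 + 3/A (H(A) = -48 + 6/(A + A) = -48 + 6/((2*A)) = -48 + 6*(1/(2*A)) = -48 + 3/A)
Z(J, f) = -21
Z(H(-1), -20)² = (-21)² = 441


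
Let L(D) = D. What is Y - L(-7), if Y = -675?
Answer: -668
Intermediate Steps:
Y - L(-7) = -675 - 1*(-7) = -675 + 7 = -668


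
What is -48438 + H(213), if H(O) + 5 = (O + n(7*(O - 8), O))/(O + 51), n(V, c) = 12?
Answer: -4262909/88 ≈ -48442.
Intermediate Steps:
H(O) = -5 + (12 + O)/(51 + O) (H(O) = -5 + (O + 12)/(O + 51) = -5 + (12 + O)/(51 + O))
-48438 + H(213) = -48438 + (-243 - 4*213)/(51 + 213) = -48438 + (-243 - 852)/264 = -48438 + (1/264)*(-1095) = -48438 - 365/88 = -4262909/88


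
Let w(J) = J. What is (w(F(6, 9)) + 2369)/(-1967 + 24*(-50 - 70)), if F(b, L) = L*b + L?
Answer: -2432/4847 ≈ -0.50175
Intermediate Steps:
F(b, L) = L + L*b
(w(F(6, 9)) + 2369)/(-1967 + 24*(-50 - 70)) = (9*(1 + 6) + 2369)/(-1967 + 24*(-50 - 70)) = (9*7 + 2369)/(-1967 + 24*(-120)) = (63 + 2369)/(-1967 - 2880) = 2432/(-4847) = 2432*(-1/4847) = -2432/4847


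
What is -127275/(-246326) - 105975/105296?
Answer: -6351424725/12968571248 ≈ -0.48976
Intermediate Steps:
-127275/(-246326) - 105975/105296 = -127275*(-1/246326) - 105975*1/105296 = 127275/246326 - 105975/105296 = -6351424725/12968571248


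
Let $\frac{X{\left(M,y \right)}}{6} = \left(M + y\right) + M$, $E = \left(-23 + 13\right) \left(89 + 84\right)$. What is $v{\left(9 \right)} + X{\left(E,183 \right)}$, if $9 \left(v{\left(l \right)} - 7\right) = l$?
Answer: $-19654$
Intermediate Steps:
$v{\left(l \right)} = 7 + \frac{l}{9}$
$E = -1730$ ($E = \left(-10\right) 173 = -1730$)
$X{\left(M,y \right)} = 6 y + 12 M$ ($X{\left(M,y \right)} = 6 \left(\left(M + y\right) + M\right) = 6 \left(y + 2 M\right) = 6 y + 12 M$)
$v{\left(9 \right)} + X{\left(E,183 \right)} = \left(7 + \frac{1}{9} \cdot 9\right) + \left(6 \cdot 183 + 12 \left(-1730\right)\right) = \left(7 + 1\right) + \left(1098 - 20760\right) = 8 - 19662 = -19654$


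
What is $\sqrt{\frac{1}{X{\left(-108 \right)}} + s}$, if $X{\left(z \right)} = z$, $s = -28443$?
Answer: $\frac{i \sqrt{9215535}}{18} \approx 168.65 i$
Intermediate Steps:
$\sqrt{\frac{1}{X{\left(-108 \right)}} + s} = \sqrt{\frac{1}{-108} - 28443} = \sqrt{- \frac{1}{108} - 28443} = \sqrt{- \frac{3071845}{108}} = \frac{i \sqrt{9215535}}{18}$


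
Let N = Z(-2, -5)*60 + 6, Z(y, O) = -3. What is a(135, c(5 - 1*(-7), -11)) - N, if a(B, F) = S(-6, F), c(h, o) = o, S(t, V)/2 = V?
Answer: 152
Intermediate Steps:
S(t, V) = 2*V
a(B, F) = 2*F
N = -174 (N = -3*60 + 6 = -180 + 6 = -174)
a(135, c(5 - 1*(-7), -11)) - N = 2*(-11) - 1*(-174) = -22 + 174 = 152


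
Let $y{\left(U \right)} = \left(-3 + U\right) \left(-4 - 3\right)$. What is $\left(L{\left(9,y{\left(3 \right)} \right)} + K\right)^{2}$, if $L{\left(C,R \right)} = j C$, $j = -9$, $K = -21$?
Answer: $10404$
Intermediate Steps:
$y{\left(U \right)} = 21 - 7 U$ ($y{\left(U \right)} = \left(-3 + U\right) \left(-7\right) = 21 - 7 U$)
$L{\left(C,R \right)} = - 9 C$
$\left(L{\left(9,y{\left(3 \right)} \right)} + K\right)^{2} = \left(\left(-9\right) 9 - 21\right)^{2} = \left(-81 - 21\right)^{2} = \left(-102\right)^{2} = 10404$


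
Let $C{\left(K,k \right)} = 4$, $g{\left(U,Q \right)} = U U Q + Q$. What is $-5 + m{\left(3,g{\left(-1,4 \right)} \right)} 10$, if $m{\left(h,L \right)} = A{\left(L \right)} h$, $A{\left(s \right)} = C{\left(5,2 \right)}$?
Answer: $115$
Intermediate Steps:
$g{\left(U,Q \right)} = Q + Q U^{2}$ ($g{\left(U,Q \right)} = U^{2} Q + Q = Q U^{2} + Q = Q + Q U^{2}$)
$A{\left(s \right)} = 4$
$m{\left(h,L \right)} = 4 h$
$-5 + m{\left(3,g{\left(-1,4 \right)} \right)} 10 = -5 + 4 \cdot 3 \cdot 10 = -5 + 12 \cdot 10 = -5 + 120 = 115$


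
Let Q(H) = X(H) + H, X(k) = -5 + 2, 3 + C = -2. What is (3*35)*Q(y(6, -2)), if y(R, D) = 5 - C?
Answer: 735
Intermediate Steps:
C = -5 (C = -3 - 2 = -5)
X(k) = -3
y(R, D) = 10 (y(R, D) = 5 - 1*(-5) = 5 + 5 = 10)
Q(H) = -3 + H
(3*35)*Q(y(6, -2)) = (3*35)*(-3 + 10) = 105*7 = 735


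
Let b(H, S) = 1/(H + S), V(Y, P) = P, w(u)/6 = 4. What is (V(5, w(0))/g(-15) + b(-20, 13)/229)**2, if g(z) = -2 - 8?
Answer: 370216081/64240225 ≈ 5.7630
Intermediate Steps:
w(u) = 24 (w(u) = 6*4 = 24)
g(z) = -10
(V(5, w(0))/g(-15) + b(-20, 13)/229)**2 = (24/(-10) + 1/((-20 + 13)*229))**2 = (24*(-1/10) + (1/229)/(-7))**2 = (-12/5 - 1/7*1/229)**2 = (-12/5 - 1/1603)**2 = (-19241/8015)**2 = 370216081/64240225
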